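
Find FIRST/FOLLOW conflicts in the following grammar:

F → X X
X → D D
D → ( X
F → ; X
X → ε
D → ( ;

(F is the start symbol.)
Yes. X → D D with FOLLOW(X) on { '(' }

A FIRST/FOLLOW conflict occurs when a non-terminal N has a nullable alternative N → β (β ⇒* ε) and another alternative N → α with FIRST(α) ∩ FOLLOW(N) ≠ ∅: on such a lookahead the parser cannot decide between expanding α and letting N vanish via β.

Nullable non-terminals: F, X.
FIRST sets used below: FIRST(X) = { '(', ε }, FIRST(D) = { '(' }

F: nullable alternative(s) F → X X; FOLLOW(F) = { $ }
  F → X X: FIRST \ {ε} = { '(' } — this is the only nullable alternative, skip
  F → ; X: FIRST \ {ε} = { ';' } — disjoint from FOLLOW(F)

X: nullable alternative(s) X → ε; FOLLOW(X) = { $, '(' }
  X → D D: FIRST \ {ε} = { '(' } — overlaps FOLLOW(X) on { '(' }: CONFLICT
  X → ε: FIRST \ {ε} = { } — this is the only nullable alternative, skip

D has no nullable alternative, so no FIRST/FOLLOW check is needed there.

So the grammar has 1 FIRST/FOLLOW conflict (marked CONFLICT above).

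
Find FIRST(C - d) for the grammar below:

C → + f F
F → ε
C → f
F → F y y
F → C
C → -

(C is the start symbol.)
FIRST sets of the non-terminals involved (from the grammar, by fixed-point iteration):
  FIRST(C) = { '+', '-', 'f' }

To compute FIRST(C - d), process the symbols left to right:
Symbol C is a non-terminal. Add FIRST(C) \ {ε} = { '+', '-', 'f' }
C is not nullable (ε ∉ FIRST(C)), so stop here.
FIRST(C - d) = { '+', '-', 'f' }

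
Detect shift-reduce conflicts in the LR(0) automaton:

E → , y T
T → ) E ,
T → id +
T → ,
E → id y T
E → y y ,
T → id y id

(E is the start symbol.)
No shift-reduce conflicts

A shift-reduce conflict occurs when an LR(0) state has both:
  - a complete (reduce) item [A → α .] (dot at the end), and
  - a shift item [B → β . c γ] (dot before a terminal).

Augment with E' → E and build the canonical LR(0) collection (I0 = CLOSURE({[E' → . E]}), then GOTO on every symbol after a dot until no new states appear). It has 19 states:
  I0: { [E → . , y T], [E → . id y T], [E → . y y ,], [E' → . E] }  — shift
  I1: { [E → , . y T] }  — shift
  I2: { [E' → E .] }  — accept
  I3: { [E → id . y T] }  — shift
  I4: { [E → y . y ,] }  — shift
  I5: { [E → y y . ,] }  — shift
  I6: { [E → y y , .] }  — reduce
  I7: { [E → id y . T], [T → . ) E ,], [T → . ,], [T → . id +], [T → . id y id] }  — shift
  I8: { [E → . , y T], [E → . id y T], [E → . y y ,], [T → ) . E ,] }  — shift
  I9: { [T → , .] }  — reduce
  I10: { [E → id y T .] }  — reduce
  I11: { [T → id . +], [T → id . y id] }  — shift
  I12: { [T → id + .] }  — reduce
  I13: { [T → id y . id] }  — shift
  I14: { [T → id y id .] }  — reduce
  I15: { [T → ) E . ,] }  — shift
  I16: { [T → ) E , .] }  — reduce
  I17: { [E → , y . T], [T → . ) E ,], [T → . ,], [T → . id +], [T → . id y id] }  — shift
  I18: { [E → , y T .] }  — reduce

No state contains both a complete item and a shift item.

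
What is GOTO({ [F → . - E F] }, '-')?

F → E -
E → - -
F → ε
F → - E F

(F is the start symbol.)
{ [E → . - -], [F → - . E F] }

GOTO(I, '-') = CLOSURE({ [A → αX.β] : [A → α.Xβ] ∈ I, X = '-' })

Items with dot before '-', with the dot advanced:
  [F → . - E F] → [F → - . E F]
Closure of the advanced items:
  [F → - . E F] has the dot before E: add [E → . - -]

GOTO = { [E → . - -], [F → - . E F] }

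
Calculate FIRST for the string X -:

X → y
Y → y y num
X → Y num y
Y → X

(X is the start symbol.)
{ 'y' }

FIRST sets of the non-terminals involved (from the grammar, by fixed-point iteration):
  FIRST(X) = { 'y' }

To compute FIRST(X -), process the symbols left to right:
Symbol X is a non-terminal. Add FIRST(X) \ {ε} = { 'y' }
X is not nullable (ε ∉ FIRST(X)), so stop here.
FIRST(X -) = { 'y' }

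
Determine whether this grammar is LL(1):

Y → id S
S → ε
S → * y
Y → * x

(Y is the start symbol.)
A grammar is LL(1) if for each non-terminal N with multiple productions, the predict sets of those productions are pairwise disjoint, where PREDICT(N → α) = (FIRST(α) \ {ε}) ∪ (FOLLOW(N) if α ⇒* ε).

Relevant sets:
  FOLLOW(S) = { $ }

For Y:
  PREDICT(Y → id S) = { 'id' }
  PREDICT(Y → '*' x) = { '*' }
For S:
  PREDICT(S → ε) = { $ }
  PREDICT(S → '*' y) = { '*' }

All predict sets are disjoint. The grammar IS LL(1).

Answer: Yes, the grammar is LL(1).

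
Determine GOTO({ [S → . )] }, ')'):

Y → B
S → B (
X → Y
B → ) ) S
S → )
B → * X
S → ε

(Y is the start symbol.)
GOTO(I, ')') = CLOSURE({ [A → αX.β] : [A → α.Xβ] ∈ I, X = ')' })

Items with dot before ')', with the dot advanced:
  [S → . )] → [S → ) .]
Closure adds nothing (no advanced item has the dot before a non-terminal).

GOTO = { [S → ) .] }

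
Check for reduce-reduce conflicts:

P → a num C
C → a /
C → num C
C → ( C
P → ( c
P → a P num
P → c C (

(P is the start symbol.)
No reduce-reduce conflicts

Augment with P' → P and build the canonical LR(0) collection (I0 = CLOSURE({[P' → . P]}), then GOTO on every symbol after a dot until no new states appear). It has 18 states:
  I0: { [P → . ( c], [P → . a P num], [P → . a num C], [P → . c C (], [P' → . P] }  — shift
  I1: { [P → ( . c] }  — shift
  I2: { [P' → P .] }  — accept
  I3: { [P → . ( c], [P → . a P num], [P → . a num C], [P → . c C (], [P → a . P num], [P → a . num C] }  — shift
  I4: { [C → . ( C], [C → . a /], [C → . num C], [P → c . C (] }  — shift
  I5: { [C → ( . C], [C → . ( C], [C → . a /], [C → . num C] }  — shift
  I6: { [P → c C . (] }  — shift
  I7: { [C → a . /] }  — shift
  I8: { [C → . ( C], [C → . a /], [C → . num C], [C → num . C] }  — shift
  I9: { [C → num C .] }  — reduce
  I10: { [C → a / .] }  — reduce
  I11: { [P → c C ( .] }  — reduce
  I12: { [C → ( C .] }  — reduce
  I13: { [P → a P . num] }  — shift
  I14: { [C → . ( C], [C → . a /], [C → . num C], [P → a num . C] }  — shift
  I15: { [P → a num C .] }  — reduce
  I16: { [P → a P num .] }  — reduce
  I17: { [P → ( c .] }  — reduce

No state contains more than one complete item.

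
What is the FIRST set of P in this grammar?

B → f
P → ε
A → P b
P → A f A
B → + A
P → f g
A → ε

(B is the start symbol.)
{ 'b', 'f', ε }

To compute FIRST(P), examine every production with P on the left-hand side, reading each right-hand side left to right until a non-nullable symbol is reached.

FIRST sets of the other non-terminals involved (by the same procedure, iterated to a fixed point):
  FIRST(A) = { 'b', 'f', ε }

From P → ε:
  - ε-production, so ε ∈ FIRST(P)
From P → A f A:
  - A is a non-terminal: add FIRST(A) \ {ε} = { 'b', 'f' }
    A is nullable, so continue to the next symbol
  - f is a terminal: add 'f' and stop
From P → f g:
  - f is a terminal: add 'f' and stop

Collecting: FIRST(P) = { 'b', 'f', ε }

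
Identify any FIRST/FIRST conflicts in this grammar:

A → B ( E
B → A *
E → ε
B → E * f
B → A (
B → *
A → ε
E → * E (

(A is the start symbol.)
FIRST sets of the non-terminals at (or reachable through a nullable prefix from) the front of some alternative:
  FIRST(B) = { '(', '*' }
  FIRST(A) = { '(', '*', ε }
  FIRST(E) = { '*', ε }

Productions for A:
  A → B ( E: FIRST = { '(', '*' }
  A → ε: FIRST = { ε }
Productions for B:
  B → A *: FIRST = { '(', '*' }
  B → E * f: FIRST = { '*' }
  B → A (: FIRST = { '(', '*' }
  B → *: FIRST = { '*' }
Productions for E:
  E → ε: FIRST = { ε }
  E → * E (: FIRST = { '*' }

Conflict for B: B → A * and B → E * f
  Overlap: { '*' }
Conflict for B: B → A * and B → A (
  Overlap: { '(', '*' }
Conflict for B: B → A * and B → *
  Overlap: { '*' }
Conflict for B: B → E * f and B → A (
  Overlap: { '*' }
Conflict for B: B → E * f and B → *
  Overlap: { '*' }
Conflict for B: B → A ( and B → *
  Overlap: { '*' }

Answer: Yes. B → A '*' / B → E '*' f on { '*' }; B → A '*' / B → A '(' on { '(', '*' }; B → A '*' / B → '*' on { '*' }; B → E '*' f / B → A '(' on { '*' }; B → E '*' f / B → '*' on { '*' }; B → A '(' / B → '*' on { '*' }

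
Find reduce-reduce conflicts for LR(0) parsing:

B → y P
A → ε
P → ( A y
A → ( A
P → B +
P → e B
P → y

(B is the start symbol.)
No reduce-reduce conflicts

A reduce-reduce conflict occurs when an LR(0) state has two complete items [A → α .] and [B → β .] — both call for a reduction, and with no lookahead the parser cannot choose between them.

Augment with B' → B and build the canonical LR(0) collection (I0 = CLOSURE({[B' → . B]}), then GOTO on every symbol after a dot until no new states appear). It has 14 states:
  I0: { [B → . y P], [B' → . B] }  — shift
  I1: { [B' → B .] }  — accept
  I2: { [B → . y P], [B → y . P], [P → . ( A y], [P → . B +], [P → . e B], [P → . y] }  — shift
  I3: { [A → . ( A], [A → .], [P → ( . A y] }  — shift, reduce
  I4: { [P → B . +] }  — shift
  I5: { [B → y P .] }  — reduce
  I6: { [B → . y P], [P → e . B] }  — shift
  I7: { [B → . y P], [B → y . P], [P → . ( A y], [P → . B +], [P → . e B], [P → . y], [P → y .] }  — shift, reduce
  I8: { [P → e B .] }  — reduce
  I9: { [P → B + .] }  — reduce
  I10: { [A → ( . A], [A → . ( A], [A → .] }  — shift, reduce
  I11: { [P → ( A . y] }  — shift
  I12: { [P → ( A y .] }  — reduce
  I13: { [A → ( A .] }  — reduce

No state contains more than one complete item.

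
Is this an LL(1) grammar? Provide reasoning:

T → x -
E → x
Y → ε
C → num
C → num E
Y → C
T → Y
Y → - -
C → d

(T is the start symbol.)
No. Predict set conflict for C: { 'num' }

Relevant sets:
  FIRST(Y) = { '-', 'd', 'num', ε }
  FIRST(C) = { 'd', 'num' }
  FOLLOW(T) = { $ }
  FOLLOW(Y) = { $ }

For T:
  PREDICT(T → x '-') = { 'x' }
  PREDICT(T → Y) = { $, '-', 'd', 'num' }
For Y:
  PREDICT(Y → ε) = { $ }
  PREDICT(Y → C) = { 'd', 'num' }
  PREDICT(Y → '-' '-') = { '-' }
For C:
  PREDICT(C → num) = { 'num' }
  PREDICT(C → num E) = { 'num' }
  PREDICT(C → d) = { 'd' }
E has a single production, so nothing to check there.

Conflict found: Predict set conflict for C: { 'num' }
The grammar is NOT LL(1).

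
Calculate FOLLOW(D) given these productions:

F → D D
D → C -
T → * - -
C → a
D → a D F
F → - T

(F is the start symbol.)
In F → D D: D is followed by D, add FIRST(D) \ {ε} = { 'a' }
In F → D D: D is at the end, add FOLLOW(F)
In D → a D F: D is followed by F, add FIRST(F) \ {ε} = { '-', 'a' }

The FOLLOW sets referred to above (computed the same way, to a fixed point):
  FOLLOW(F) = { $, '-', 'a' }

Taking the union: FOLLOW(D) = { $, '-', 'a' }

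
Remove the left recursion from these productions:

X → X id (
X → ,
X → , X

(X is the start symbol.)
X is directly left-recursive. The standard transformation for
  A → A α₁ | ... | A α_m | β₁ | ... | β_n
is
  A  → β₁ A' | ... | β_n A'
  A' → α₁ A' | ... | α_m A' | ε

X → , becomes X → , X'
X → , X becomes X → , X X'
X → X id ( becomes X' → id ( X'
Add X' → ε

Resulting grammar:
X → , X'
X → , X X'
X' → id ( X'
X' → ε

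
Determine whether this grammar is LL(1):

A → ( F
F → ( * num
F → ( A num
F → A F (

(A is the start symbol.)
No. Predict set conflict for F: { '(' }

Relevant sets:
  FIRST(A) = { '(' }

For F:
  PREDICT(F → '(' '*' num) = { '(' }
  PREDICT(F → '(' A num) = { '(' }
  PREDICT(F → A F '(') = { '(' }
A has a single production, so nothing to check there.

Conflict found: Predict set conflict for F: { '(' }
The grammar is NOT LL(1).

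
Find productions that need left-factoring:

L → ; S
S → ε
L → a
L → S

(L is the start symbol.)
Left-factoring is needed when two productions for the same non-terminal
share a common prefix on the right-hand side.

Productions for L:
  L → ; S
  L → a
  L → S

No common prefixes found.

Answer: No, left-factoring is not needed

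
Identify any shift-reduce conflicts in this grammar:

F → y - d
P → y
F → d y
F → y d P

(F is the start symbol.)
Augment with F' → F and build the canonical LR(0) collection (I0 = CLOSURE({[F' → . F]}), then GOTO on every symbol after a dot until no new states appear). It has 10 states:
  I0: { [F → . d y], [F → . y - d], [F → . y d P], [F' → . F] }  — shift
  I1: { [F' → F .] }  — accept
  I2: { [F → d . y] }  — shift
  I3: { [F → y . - d], [F → y . d P] }  — shift
  I4: { [F → y - . d] }  — shift
  I5: { [F → y d . P], [P → . y] }  — shift
  I6: { [F → y d P .] }  — reduce
  I7: { [P → y .] }  — reduce
  I8: { [F → y - d .] }  — reduce
  I9: { [F → d y .] }  — reduce

No state contains both a complete item and a shift item.

Answer: No shift-reduce conflicts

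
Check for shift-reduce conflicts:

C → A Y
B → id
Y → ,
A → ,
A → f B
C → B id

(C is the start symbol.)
A shift-reduce conflict occurs when an LR(0) state has both:
  - a complete (reduce) item [A → α .] (dot at the end), and
  - a shift item [B → β . c γ] (dot before a terminal).

Augment with C' → C and build the canonical LR(0) collection (I0 = CLOSURE({[C' → . C]}), then GOTO on every symbol after a dot until no new states appear). It has 11 states:
  I0: { [A → . ,], [A → . f B], [B → . id], [C → . A Y], [C → . B id], [C' → . C] }  — shift
  I1: { [A → , .] }  — reduce
  I2: { [C → A . Y], [Y → . ,] }  — shift
  I3: { [C → B . id] }  — shift
  I4: { [C' → C .] }  — accept
  I5: { [A → f . B], [B → . id] }  — shift
  I6: { [B → id .] }  — reduce
  I7: { [A → f B .] }  — reduce
  I8: { [C → B id .] }  — reduce
  I9: { [Y → , .] }  — reduce
  I10: { [C → A Y .] }  — reduce

No state contains both a complete item and a shift item.

Answer: No shift-reduce conflicts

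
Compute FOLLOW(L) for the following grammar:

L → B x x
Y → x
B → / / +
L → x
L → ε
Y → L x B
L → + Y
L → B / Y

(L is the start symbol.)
{ $, 'x' }

L is the start symbol, so $ ∈ FOLLOW(L).
In Y → L x B: L is followed by x B, add FIRST(x B) \ {ε} = { 'x' }

Taking the union: FOLLOW(L) = { $, 'x' }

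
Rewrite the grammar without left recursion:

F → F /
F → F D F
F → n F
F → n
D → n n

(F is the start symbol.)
F → n F F'
F → n F'
F' → / F'
F' → D F F'
F' → ε
D → n n

F is directly left-recursive. The standard transformation for
  A → A α₁ | ... | A α_m | β₁ | ... | β_n
is
  A  → β₁ A' | ... | β_n A'
  A' → α₁ A' | ... | α_m A' | ε

F → n F becomes F → n F F'
F → n becomes F → n F'
F → F / becomes F' → / F'
F → F D F becomes F' → D F F'
Add F' → ε

Productions for other non-terminals are unchanged:
  D → n n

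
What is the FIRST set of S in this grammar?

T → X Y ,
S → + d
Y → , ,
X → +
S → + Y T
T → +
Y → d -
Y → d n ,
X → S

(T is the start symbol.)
To compute FIRST(S), examine every production with S on the left-hand side, reading each right-hand side left to right until a non-nullable symbol is reached.

From S → + d:
  - '+' is a terminal: add '+' and stop
From S → + Y T:
  - '+' is a terminal: add '+' and stop

Collecting: FIRST(S) = { '+' }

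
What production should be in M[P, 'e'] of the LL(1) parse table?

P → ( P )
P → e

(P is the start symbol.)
To find M[P, 'e'], we find productions for P where 'e' is in the predict set (PREDICT(N → α) = (FIRST(α) \ {ε}) ∪ (FOLLOW(N) if α ⇒* ε)).

P → ( P ): PREDICT = { '(' }
P → e: PREDICT = { 'e' }
  'e' is in predict set, so this production goes in M[P, 'e']

M[P, 'e'] = P → e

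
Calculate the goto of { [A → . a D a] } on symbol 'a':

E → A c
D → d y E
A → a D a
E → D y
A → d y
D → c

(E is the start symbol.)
GOTO(I, 'a') = CLOSURE({ [A → αX.β] : [A → α.Xβ] ∈ I, X = 'a' })

Items with dot before 'a', with the dot advanced:
  [A → . a D a] → [A → a . D a]
Closure of the advanced items:
  [A → a . D a] has the dot before D: add [D → . d y E], [D → . c]

GOTO = { [A → a . D a], [D → . c], [D → . d y E] }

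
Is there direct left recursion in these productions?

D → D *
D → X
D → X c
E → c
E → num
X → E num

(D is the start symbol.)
Yes, D is left-recursive

Direct left recursion occurs when N → N α for some non-terminal N (the right-hand side begins with the left-hand side itself).

D → D *: LEFT RECURSIVE (starts with D)
D → X: starts with X
D → X c: starts with X
E → c: starts with c
E → num: starts with num
X → E num: starts with E

The grammar has direct left recursion on: D.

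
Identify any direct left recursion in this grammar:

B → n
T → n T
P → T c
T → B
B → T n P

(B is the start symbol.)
No direct left recursion

B → n: starts with n
T → n T: starts with n
P → T c: starts with T
T → B: starts with B
B → T n P: starts with T

No direct left recursion found.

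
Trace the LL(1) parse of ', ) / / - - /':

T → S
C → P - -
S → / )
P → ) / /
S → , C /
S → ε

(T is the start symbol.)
Stack is shown with the top on the left.

Stack          Input            Action
--------------------------------------
T $            , ) / / - - / $  output T → S
S $            , ) / / - - / $  output S → , C /
, C / $        , ) / / - - / $  match ','
C / $          ) / / - - / $    output C → P - -
P - - / $      ) / / - - / $    output P → ) / /
) / / - - / $  ) / / - - / $    match ')'
/ / - - / $    / / - - / $      match '/'
/ - - / $      / - - / $        match '/'
- - / $        - - / $          match '-'
- / $          - / $            match '-'
/ $            / $              match '/'
$              $                accept

The string is accepted.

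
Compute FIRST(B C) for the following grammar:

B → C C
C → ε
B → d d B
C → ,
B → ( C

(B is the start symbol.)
{ '(', ',', 'd', ε }

FIRST sets of the non-terminals involved (from the grammar, by fixed-point iteration):
  FIRST(B) = { '(', ',', 'd', ε }
  FIRST(C) = { ',', ε }

To compute FIRST(B C), process the symbols left to right:
Symbol B is a non-terminal. Add FIRST(B) \ {ε} = { '(', ',', 'd' }
B is nullable (ε ∈ FIRST(B)), continue to the next symbol.
Symbol C is a non-terminal. Add FIRST(C) \ {ε} = { ',' }
C is nullable (ε ∈ FIRST(C)), continue to the next symbol.
All symbols are nullable, so ε is in the result.
FIRST(B C) = { '(', ',', 'd', ε }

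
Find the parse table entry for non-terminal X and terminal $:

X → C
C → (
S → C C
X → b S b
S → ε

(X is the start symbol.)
Empty (error entry)

To find M[X, $], we find productions for X where $ is in the predict set (PREDICT(N → α) = (FIRST(α) \ {ε}) ∪ (FOLLOW(N) if α ⇒* ε)).

Relevant sets:
  FIRST(C) = { '(' }

X → C: PREDICT = { '(' }
X → b S b: PREDICT = { 'b' }

M[X, $] is empty (no production applies)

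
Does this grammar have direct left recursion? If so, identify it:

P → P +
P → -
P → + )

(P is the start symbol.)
Yes, P is left-recursive

P → P +: LEFT RECURSIVE (starts with P)
P → -: starts with '-'
P → + ): starts with '+'

The grammar has direct left recursion on: P.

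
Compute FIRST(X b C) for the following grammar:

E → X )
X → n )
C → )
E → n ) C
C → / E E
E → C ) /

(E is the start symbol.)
FIRST sets of the non-terminals involved (from the grammar, by fixed-point iteration):
  FIRST(X) = { 'n' }

To compute FIRST(X b C), process the symbols left to right:
Symbol X is a non-terminal. Add FIRST(X) \ {ε} = { 'n' }
X is not nullable (ε ∉ FIRST(X)), so stop here.
FIRST(X b C) = { 'n' }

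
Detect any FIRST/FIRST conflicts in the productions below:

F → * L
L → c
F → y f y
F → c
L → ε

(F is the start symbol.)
A FIRST/FIRST conflict occurs when two productions N → α and N → β for the same non-terminal have FIRST(α) ∩ FIRST(β) ≠ ∅ (with ε ∈ FIRST of a nullable right-hand side, so two nullable alternatives also conflict).

Productions for F:
  F → * L: FIRST = { '*' }
  F → y f y: FIRST = { 'y' }
  F → c: FIRST = { 'c' }
Productions for L:
  L → c: FIRST = { 'c' }
  L → ε: FIRST = { ε }

All alternatives of each non-terminal have pairwise disjoint FIRST sets.

Answer: No FIRST/FIRST conflicts.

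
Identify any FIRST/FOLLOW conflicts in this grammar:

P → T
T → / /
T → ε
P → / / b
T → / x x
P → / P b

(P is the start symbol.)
A FIRST/FOLLOW conflict occurs when a non-terminal N has a nullable alternative N → β (β ⇒* ε) and another alternative N → α with FIRST(α) ∩ FOLLOW(N) ≠ ∅: on such a lookahead the parser cannot decide between expanding α and letting N vanish via β.

Nullable non-terminals: P, T.
FIRST sets used below: FIRST(T) = { '/', ε }

P: nullable alternative(s) P → T; FOLLOW(P) = { $, 'b' }
  P → T: FIRST \ {ε} = { '/' } — this is the only nullable alternative, skip
  P → / / b: FIRST \ {ε} = { '/' } — disjoint from FOLLOW(P)
  P → / P b: FIRST \ {ε} = { '/' } — disjoint from FOLLOW(P)

T: nullable alternative(s) T → ε; FOLLOW(T) = { $, 'b' }
  T → / /: FIRST \ {ε} = { '/' } — disjoint from FOLLOW(T)
  T → ε: FIRST \ {ε} = { } — this is the only nullable alternative, skip
  T → / x x: FIRST \ {ε} = { '/' } — disjoint from FOLLOW(T)

No FIRST/FOLLOW conflicts found.

Answer: No FIRST/FOLLOW conflicts.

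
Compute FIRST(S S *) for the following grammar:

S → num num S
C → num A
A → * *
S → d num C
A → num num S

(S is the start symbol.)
{ 'd', 'num' }

FIRST sets of the non-terminals involved (from the grammar, by fixed-point iteration):
  FIRST(S) = { 'd', 'num' }

To compute FIRST(S S *), process the symbols left to right:
Symbol S is a non-terminal. Add FIRST(S) \ {ε} = { 'd', 'num' }
S is not nullable (ε ∉ FIRST(S)), so stop here.
FIRST(S S *) = { 'd', 'num' }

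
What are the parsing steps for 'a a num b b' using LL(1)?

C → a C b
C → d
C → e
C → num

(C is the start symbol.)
Stack is shown with the top on the left.

Stack      Input          Action
--------------------------------
C $        a a num b b $  output C → a C b
a C b $    a a num b b $  match 'a'
C b $      a num b b $    output C → a C b
a C b b $  a num b b $    match 'a'
C b b $    num b b $      output C → num
num b b $  num b b $      match 'num'
b b $      b b $          match 'b'
b $        b $            match 'b'
$          $              accept

The string is accepted.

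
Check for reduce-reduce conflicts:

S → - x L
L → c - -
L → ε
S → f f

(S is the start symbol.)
A reduce-reduce conflict occurs when an LR(0) state has two complete items [A → α .] and [B → β .] — both call for a reduction, and with no lookahead the parser cannot choose between them.

Augment with S' → S and build the canonical LR(0) collection (I0 = CLOSURE({[S' → . S]}), then GOTO on every symbol after a dot until no new states appear). It has 10 states:
  I0: { [S → . - x L], [S → . f f], [S' → . S] }  — shift
  I1: { [S → - . x L] }  — shift
  I2: { [S' → S .] }  — accept
  I3: { [S → f . f] }  — shift
  I4: { [S → f f .] }  — reduce
  I5: { [L → . c - -], [L → .], [S → - x . L] }  — shift, reduce
  I6: { [S → - x L .] }  — reduce
  I7: { [L → c . - -] }  — shift
  I8: { [L → c - . -] }  — shift
  I9: { [L → c - - .] }  — reduce

No state contains more than one complete item.

Answer: No reduce-reduce conflicts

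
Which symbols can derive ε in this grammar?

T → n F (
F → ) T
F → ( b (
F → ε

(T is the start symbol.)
{ 'F' }

A non-terminal is nullable if it can derive ε (the empty string): either it has an ε-production, or it has a production whose right-hand side consists entirely of nullable non-terminals.

ε-productions: F → ε
So F is immediately nullable.
No further non-terminal can be added: every production for the remaining non-terminals contains a terminal or a non-nullable non-terminal.
Nullable = { 'F' }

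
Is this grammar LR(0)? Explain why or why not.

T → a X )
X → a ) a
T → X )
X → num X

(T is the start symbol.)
Yes, the grammar is LR(0)

Augment with T' → T and build the canonical LR(0) collection (I0 = CLOSURE({[T' → . T]}), then GOTO on every symbol after a dot until no new states appear). It has 12 states:
  I0: { [T → . X )], [T → . a X )], [T' → . T], [X → . a ) a], [X → . num X] }  — shift
  I1: { [T' → T .] }  — accept
  I2: { [T → X . )] }  — shift
  I3: { [T → a . X )], [X → . a ) a], [X → . num X], [X → a . ) a] }  — shift
  I4: { [X → . a ) a], [X → . num X], [X → num . X] }  — shift
  I5: { [X → num X .] }  — reduce
  I6: { [X → a . ) a] }  — shift
  I7: { [X → a ) . a] }  — shift
  I8: { [X → a ) a .] }  — reduce
  I9: { [T → a X . )] }  — shift
  I10: { [T → a X ) .] }  — reduce
  I11: { [T → X ) .] }  — reduce

Every state is either a pure shift/goto state or contains exactly one complete item and nothing to shift — no conflicts. The grammar is LR(0).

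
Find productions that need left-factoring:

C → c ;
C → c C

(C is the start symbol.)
Left-factoring is needed when two productions for the same non-terminal
share a common prefix on the right-hand side.

Productions for C:
  C → c ;
  C → c C

Found common prefix 'c' in productions for C

Answer: Yes, C has productions with common prefix 'c'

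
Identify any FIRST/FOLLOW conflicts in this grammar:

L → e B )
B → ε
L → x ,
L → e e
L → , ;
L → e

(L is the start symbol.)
Nullable non-terminals: B.
B has a nullable alternative but only one production, so nothing to check.

L has no nullable alternative, so no FIRST/FOLLOW check is needed there.

No FIRST/FOLLOW conflicts found.

Answer: No FIRST/FOLLOW conflicts.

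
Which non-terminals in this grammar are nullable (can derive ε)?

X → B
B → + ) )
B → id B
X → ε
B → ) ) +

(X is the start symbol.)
ε-productions: X → ε
So X is immediately nullable.
No further non-terminal can be added: every production for the remaining non-terminals contains a terminal or a non-nullable non-terminal.
Nullable = { 'X' }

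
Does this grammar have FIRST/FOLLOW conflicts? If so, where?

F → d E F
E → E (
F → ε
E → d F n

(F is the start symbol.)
Nullable non-terminals: F.

F: nullable alternative(s) F → ε; FOLLOW(F) = { $, 'n' }
  F → d E F: FIRST \ {ε} = { 'd' } — disjoint from FOLLOW(F)
  F → ε: FIRST \ {ε} = { } — this is the only nullable alternative, skip

E has no nullable alternative, so no FIRST/FOLLOW check is needed there.

No FIRST/FOLLOW conflicts found.

Answer: No FIRST/FOLLOW conflicts.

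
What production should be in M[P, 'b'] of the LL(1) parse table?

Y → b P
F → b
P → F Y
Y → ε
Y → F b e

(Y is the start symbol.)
To find M[P, 'b'], we find productions for P where 'b' is in the predict set (PREDICT(N → α) = (FIRST(α) \ {ε}) ∪ (FOLLOW(N) if α ⇒* ε)).

Relevant sets:
  FIRST(F) = { 'b' }

P → F Y: PREDICT = { 'b' }
  'b' is in predict set, so this production goes in M[P, 'b']

M[P, 'b'] = P → F Y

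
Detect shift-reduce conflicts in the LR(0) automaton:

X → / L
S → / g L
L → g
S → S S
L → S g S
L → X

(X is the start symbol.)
Yes — I9: [S → S S .] vs [S → . / g L]; I11: [L → S g S .] vs [S → . / g L]; I14: [L → g .] vs [L → . g]

Augment with X' → X and build the canonical LR(0) collection (I0 = CLOSURE({[X' → . X]}), then GOTO on every symbol after a dot until no new states appear). It has 15 states:
  I0: { [X → . / L], [X' → . X] }  — shift
  I1: { [L → . S g S], [L → . X], [L → . g], [S → . / g L], [S → . S S], [X → . / L], [X → / . L] }  — shift
  I2: { [X' → X .] }  — accept
  I3: { [L → . S g S], [L → . X], [L → . g], [S → . / g L], [S → . S S], [S → / . g L], [X → . / L], [X → / . L] }  — shift
  I4: { [X → / L .] }  — reduce
  I5: { [L → S . g S], [S → . / g L], [S → . S S], [S → S . S] }  — shift
  I6: { [L → X .] }  — reduce
  I7: { [L → g .] }  — reduce
  I8: { [S → / . g L] }  — shift
  I9: { [S → . / g L], [S → . S S], [S → S . S], [S → S S .] }  — shift, reduce
  I10: { [L → S g . S], [S → . / g L], [S → . S S] }  — shift
  I11: { [L → S g S .], [S → . / g L], [S → . S S], [S → S . S] }  — shift, reduce
  I12: { [L → . S g S], [L → . X], [L → . g], [S → . / g L], [S → . S S], [S → / g . L], [X → . / L] }  — shift
  I13: { [S → / g L .] }  — reduce
  I14: { [L → . S g S], [L → . X], [L → . g], [L → g .], [S → . / g L], [S → . S S], [S → / g . L], [X → . / L] }  — shift, reduce

I9 contains reduce item [S → S S .] and shift item [S → . / g L] — shift-reduce conflict.
I11 contains reduce item [L → S g S .] and shift item [S → . / g L] — shift-reduce conflict.
I14 contains reduce item [L → g .] and shift items [L → . g], [S → . / g L], [X → . / L] — shift-reduce conflict.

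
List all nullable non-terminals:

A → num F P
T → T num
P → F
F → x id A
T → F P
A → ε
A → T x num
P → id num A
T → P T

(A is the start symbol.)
A non-terminal is nullable if it can derive ε (the empty string): either it has an ε-production, or it has a production whose right-hand side consists entirely of nullable non-terminals.

ε-productions: A → ε
So A is immediately nullable.
No further non-terminal can be added: every production for the remaining non-terminals contains a terminal or a non-nullable non-terminal.
Nullable = { 'A' }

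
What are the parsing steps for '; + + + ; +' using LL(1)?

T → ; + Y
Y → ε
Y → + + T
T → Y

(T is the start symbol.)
Stack is shown with the top on the left.

Stack    Input          Action
------------------------------
T $      ; + + + ; + $  output T → ; + Y
; + Y $  ; + + + ; + $  match ';'
+ Y $    + + + ; + $    match '+'
Y $      + + ; + $      output Y → + + T
+ + T $  + + ; + $      match '+'
+ T $    + ; + $        match '+'
T $      ; + $          output T → ; + Y
; + Y $  ; + $          match ';'
+ Y $    + $            match '+'
Y $      $              output Y → ε
$        $              accept

The string is accepted.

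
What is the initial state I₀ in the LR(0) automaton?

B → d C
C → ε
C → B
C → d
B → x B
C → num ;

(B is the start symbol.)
{ [B → . d C], [B → . x B], [B' → . B] }

First, augment the grammar with B' → B
I₀ = CLOSURE({ [B' → . B] }):
  [B' → . B] has the dot before B: add [B → . d C], [B → . x B]
No further items can be added.

I₀ = { [B → . d C], [B → . x B], [B' → . B] }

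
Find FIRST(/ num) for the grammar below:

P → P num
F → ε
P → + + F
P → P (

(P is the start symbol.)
To compute FIRST(/ num), process the symbols left to right:
Symbol / is a terminal. Add '/' and stop.
FIRST(/ num) = { '/' }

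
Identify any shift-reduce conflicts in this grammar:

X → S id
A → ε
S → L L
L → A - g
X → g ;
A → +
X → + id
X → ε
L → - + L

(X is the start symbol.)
Yes — I0: [A → .] vs [A → . +]; I1: [A → + .] vs [X → + . id]; I4: [A → .] vs [A → . +]; I14: [A → .] vs [A → . +]

A shift-reduce conflict occurs when an LR(0) state has both:
  - a complete (reduce) item [A → α .] (dot at the end), and
  - a shift item [B → β . c γ] (dot before a terminal).

Augment with X' → X and build the canonical LR(0) collection (I0 = CLOSURE({[X' → . X]}), then GOTO on every symbol after a dot until no new states appear). It has 17 states:
  I0: { [A → . +], [A → .], [L → . - + L], [L → . A - g], [S → . L L], [X → . + id], [X → . S id], [X → . g ;], [X → .], [X' → . X] }  — shift, 2 reduces
  I1: { [A → + .], [X → + . id] }  — shift, reduce
  I2: { [L → - . + L] }  — shift
  I3: { [L → A . - g] }  — shift
  I4: { [A → . +], [A → .], [L → . - + L], [L → . A - g], [S → L . L] }  — shift, reduce
  I5: { [X → S . id] }  — shift
  I6: { [X' → X .] }  — accept
  I7: { [X → g . ;] }  — shift
  I8: { [X → g ; .] }  — reduce
  I9: { [X → S id .] }  — reduce
  I10: { [A → + .] }  — reduce
  I11: { [S → L L .] }  — reduce
  I12: { [L → A - . g] }  — shift
  I13: { [L → A - g .] }  — reduce
  I14: { [A → . +], [A → .], [L → - + . L], [L → . - + L], [L → . A - g] }  — shift, reduce
  I15: { [L → - + L .] }  — reduce
  I16: { [X → + id .] }  — reduce

I0 contains reduce items [A → .], [X → .] and shift items [A → . +], [L → . - + L], [X → . + id], [X → . g ;] — shift-reduce conflict.
I1 contains reduce item [A → + .] and shift item [X → + . id] — shift-reduce conflict.
I4 contains reduce item [A → .] and shift items [A → . +], [L → . - + L] — shift-reduce conflict.
I14 contains reduce item [A → .] and shift items [A → . +], [L → . - + L] — shift-reduce conflict.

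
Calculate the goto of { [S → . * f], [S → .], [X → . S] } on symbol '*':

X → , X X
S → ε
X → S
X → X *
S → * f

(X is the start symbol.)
{ [S → * . f] }

GOTO(I, '*') = CLOSURE({ [A → αX.β] : [A → α.Xβ] ∈ I, X = '*' })

Items with dot before '*', with the dot advanced:
  [S → . * f] → [S → * . f]
Closure adds nothing (no advanced item has the dot before a non-terminal).

GOTO = { [S → * . f] }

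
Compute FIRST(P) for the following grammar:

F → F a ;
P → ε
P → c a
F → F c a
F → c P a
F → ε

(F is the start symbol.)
From P → ε:
  - ε-production, so ε ∈ FIRST(P)
From P → c a:
  - c is a terminal: add 'c' and stop

Collecting: FIRST(P) = { 'c', ε }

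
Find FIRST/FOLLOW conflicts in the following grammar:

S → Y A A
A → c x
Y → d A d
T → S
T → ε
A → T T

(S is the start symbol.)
Nullable non-terminals: A, T.
FIRST sets used below: FIRST(T) = { 'd', ε }, FIRST(S) = { 'd' }

A: nullable alternative(s) A → T T; FOLLOW(A) = { $, 'c', 'd' }
  A → c x: FIRST \ {ε} = { 'c' } — overlaps FOLLOW(A) on { 'c' }: CONFLICT
  A → T T: FIRST \ {ε} = { 'd' } — this is the only nullable alternative, skip

T: nullable alternative(s) T → ε; FOLLOW(T) = { $, 'c', 'd' }
  T → S: FIRST \ {ε} = { 'd' } — overlaps FOLLOW(T) on { 'd' }: CONFLICT
  T → ε: FIRST \ {ε} = { } — this is the only nullable alternative, skip

S, Y have no nullable alternative, so no FIRST/FOLLOW check is needed there.

So the grammar has 2 FIRST/FOLLOW conflicts (marked CONFLICT above).

Answer: Yes. A → c x with FOLLOW(A) on { 'c' }; T → S with FOLLOW(T) on { 'd' }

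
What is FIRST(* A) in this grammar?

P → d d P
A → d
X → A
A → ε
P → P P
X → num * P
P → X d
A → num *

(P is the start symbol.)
To compute FIRST(* A), process the symbols left to right:
Symbol * is a terminal. Add '*' and stop.
FIRST(* A) = { '*' }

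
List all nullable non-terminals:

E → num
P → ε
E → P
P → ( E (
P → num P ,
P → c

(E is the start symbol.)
ε-productions: P → ε
So P is immediately nullable.
E → P: every symbol on the right is nullable, so E is nullable too.
Every non-terminal is now nullable.
Nullable = { 'E', 'P' }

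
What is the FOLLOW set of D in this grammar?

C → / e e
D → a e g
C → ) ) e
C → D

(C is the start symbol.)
{ $ }

In C → D: D is at the end, add FOLLOW(C)

The FOLLOW sets referred to above (computed the same way, to a fixed point):
  FOLLOW(C) = { $ }

Taking the union: FOLLOW(D) = { $ }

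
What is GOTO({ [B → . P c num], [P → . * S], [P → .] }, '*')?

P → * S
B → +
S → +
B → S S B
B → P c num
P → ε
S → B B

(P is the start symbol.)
GOTO(I, '*') = CLOSURE({ [A → αX.β] : [A → α.Xβ] ∈ I, X = '*' })

Items with dot before '*', with the dot advanced:
  [P → . * S] → [P → * . S]
Closure of the advanced items:
  [P → * . S] has the dot before S: add [S → . +], [S → . B B]
  [S → . B B] has the dot before B: add [B → . +], [B → . S S B], [B → . P c num]
  [B → . P c num] has the dot before P: add [P → . * S], [P → .]

GOTO = { [B → . +], [B → . P c num], [B → . S S B], [P → * . S], [P → . * S], [P → .], [S → . +], [S → . B B] }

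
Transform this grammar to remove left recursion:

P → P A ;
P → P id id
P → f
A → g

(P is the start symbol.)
P is directly left-recursive. The standard transformation for
  A → A α₁ | ... | A α_m | β₁ | ... | β_n
is
  A  → β₁ A' | ... | β_n A'
  A' → α₁ A' | ... | α_m A' | ε

P → f becomes P → f P'
P → P A ; becomes P' → A ; P'
P → P id id becomes P' → id id P'
Add P' → ε

Productions for other non-terminals are unchanged:
  A → g

Resulting grammar:
P → f P'
P' → A ; P'
P' → id id P'
P' → ε
A → g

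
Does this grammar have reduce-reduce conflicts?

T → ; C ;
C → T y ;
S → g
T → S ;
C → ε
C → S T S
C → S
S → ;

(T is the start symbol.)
A reduce-reduce conflict occurs when an LR(0) state has two complete items [A → α .] and [B → β .] — both call for a reduction, and with no lookahead the parser cannot choose between them.

Augment with T' → T and build the canonical LR(0) collection (I0 = CLOSURE({[T' → . T]}), then GOTO on every symbol after a dot until no new states appear). It has 16 states:
  I0: { [S → . ;], [S → . g], [T → . ; C ;], [T → . S ;], [T' → . T] }  — shift
  I1: { [C → . S T S], [C → . S], [C → . T y ;], [C → .], [S → . ;], [S → . g], [S → ; .], [T → . ; C ;], [T → . S ;], [T → ; . C ;] }  — shift, 2 reduces
  I2: { [T → S . ;] }  — shift
  I3: { [T' → T .] }  — accept
  I4: { [S → g .] }  — reduce
  I5: { [T → S ; .] }  — reduce
  I6: { [T → ; C . ;] }  — shift
  I7: { [C → S . T S], [C → S .], [S → . ;], [S → . g], [T → . ; C ;], [T → . S ;], [T → S . ;] }  — shift, reduce
  I8: { [C → T . y ;] }  — shift
  I9: { [C → T y . ;] }  — shift
  I10: { [C → T y ; .] }  — reduce
  I11: { [C → . S T S], [C → . S], [C → . T y ;], [C → .], [S → . ;], [S → . g], [S → ; .], [T → . ; C ;], [T → . S ;], [T → ; . C ;], [T → S ; .] }  — shift, 3 reduces
  I12: { [C → S T . S], [S → . ;], [S → . g] }  — shift
  I13: { [S → ; .] }  — reduce
  I14: { [C → S T S .] }  — reduce
  I15: { [T → ; C ; .] }  — reduce

I1 contains complete items [C → .], [S → ; .] — reduce-reduce conflict.
I11 contains complete items [C → .], [S → ; .], [T → S ; .] — reduce-reduce conflict.

Answer: Yes — I1: [C → .] vs [S → ; .]; I11: [C → .] vs [S → ; .]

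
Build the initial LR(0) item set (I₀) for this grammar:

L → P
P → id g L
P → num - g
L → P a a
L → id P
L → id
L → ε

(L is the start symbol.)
{ [L → . P a a], [L → . P], [L → . id P], [L → . id], [L → .], [L' → . L], [P → . id g L], [P → . num - g] }

First, augment the grammar with L' → L
I₀ = CLOSURE({ [L' → . L] }):
  [L' → . L] has the dot before L: add [L → . P], [L → . P a a], [L → . id P], [L → . id], [L → .]
  [L → . P] has the dot before P: add [P → . id g L], [P → . num - g]
No further items can be added.

I₀ = { [L → . P a a], [L → . P], [L → . id P], [L → . id], [L → .], [L' → . L], [P → . id g L], [P → . num - g] }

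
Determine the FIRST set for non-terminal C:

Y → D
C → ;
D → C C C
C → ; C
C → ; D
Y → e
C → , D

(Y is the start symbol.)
To compute FIRST(C), examine every production with C on the left-hand side, reading each right-hand side left to right until a non-nullable symbol is reached.

From C → ;:
  - ';' is a terminal: add ';' and stop
From C → ; C:
  - ';' is a terminal: add ';' and stop
From C → ; D:
  - ';' is a terminal: add ';' and stop
From C → , D:
  - ',' is a terminal: add ',' and stop

Collecting: FIRST(C) = { ',', ';' }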